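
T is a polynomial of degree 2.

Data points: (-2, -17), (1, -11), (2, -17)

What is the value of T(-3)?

-27

Write T(n) = an² + bn + c; the 3 given values yield a linear system in the 3 coefficients.
Solving, T(n) = -2n² - 9.
Then T(-3) = -27.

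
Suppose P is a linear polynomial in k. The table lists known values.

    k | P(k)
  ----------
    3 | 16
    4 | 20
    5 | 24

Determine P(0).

Write P(k) = ak + b; the 3 given values yield a linear system in the 2 coefficients.
Solving, P(k) = 4k + 4.
Then P(0) = 4.

4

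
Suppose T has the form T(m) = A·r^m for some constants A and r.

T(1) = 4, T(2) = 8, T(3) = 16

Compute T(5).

64

Consecutive ratio: 8/4 = 2, and 16/8 = 2, so r = 2.
Then A·2^1 = 4 gives A = 2, and T(m) = 2·2^m.
T(5) = 2·2^5 = 64.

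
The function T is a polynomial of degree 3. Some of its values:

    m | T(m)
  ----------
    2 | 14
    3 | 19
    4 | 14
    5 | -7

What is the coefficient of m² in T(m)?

Write T(m) = am³ + bm² + cm + d; the 4 given values yield a linear system in the 4 coefficients.
Solving, T(m) = -m³ + 4m² + 4m - 2.
The coefficient of m² is 4.

4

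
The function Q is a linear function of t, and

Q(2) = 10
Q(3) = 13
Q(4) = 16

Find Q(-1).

1

Write Q(t) = at + b; the 3 given values yield a linear system in the 2 coefficients.
Solving, Q(t) = 3t + 4.
Then Q(-1) = 1.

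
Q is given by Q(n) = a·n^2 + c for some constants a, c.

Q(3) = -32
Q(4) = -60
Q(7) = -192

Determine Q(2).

From Q(3) = -32 and Q(4) = -60: 9a + c = -32 and 16a + c = -60.
Subtracting: 7a = -28, so a = -4; then c = -32 − (-4)·9 = 4.
So Q(n) = -4n² + 4, and Q(2) = -12.

-12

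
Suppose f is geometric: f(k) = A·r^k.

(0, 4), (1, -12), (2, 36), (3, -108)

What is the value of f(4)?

324

Consecutive ratio: -12/4 = -3, and 36/(-12) = -3, so r = -3.
Then A·(-3)^0 = 4 gives A = 4, and f(k) = 4·(-3)^k.
f(4) = 4·(-3)^4 = 324.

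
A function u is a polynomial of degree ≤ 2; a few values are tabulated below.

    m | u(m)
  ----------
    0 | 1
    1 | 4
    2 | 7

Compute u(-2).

First differences: 3, 3.
Level-1 differences are constant, so u has degree 1.
Fitting a degree-1 polynomial gives u(m) = 3m + 1.
Then u(-2) = -5.

-5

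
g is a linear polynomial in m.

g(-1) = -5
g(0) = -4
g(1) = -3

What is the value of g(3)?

First differences: 1, 1.
Level-1 differences are constant, so g has degree 1.
Fitting a degree-1 polynomial gives g(m) = m - 4.
Then g(3) = -1.

-1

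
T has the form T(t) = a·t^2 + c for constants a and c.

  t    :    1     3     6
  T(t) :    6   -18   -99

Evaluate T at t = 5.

From T(1) = 6 and T(3) = -18: 1a + c = 6 and 9a + c = -18.
Subtracting: 8a = -24, so a = -3; then c = 6 − (-3)·1 = 9.
So T(t) = -3t² + 9, and T(5) = -66.

-66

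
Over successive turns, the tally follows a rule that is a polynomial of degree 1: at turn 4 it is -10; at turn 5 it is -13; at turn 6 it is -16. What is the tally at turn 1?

-1

Write the value at m as s(m).
First differences: -3, -3.
Level-1 differences are constant, so s has degree 1.
Fitting a degree-1 polynomial gives s(m) = -3m + 2.
Then s(1) = -1.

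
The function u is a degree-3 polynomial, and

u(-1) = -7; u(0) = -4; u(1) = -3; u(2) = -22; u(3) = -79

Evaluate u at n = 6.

First differences: 3, 1, -19, -57. Second differences: -2, -20, -38. Third differences: -18, -18.
Level-3 differences are constant, so u has degree 3.
Fitting a degree-3 polynomial gives u(n) = -3n³ - n² + 5n - 4.
Then u(6) = -658.

-658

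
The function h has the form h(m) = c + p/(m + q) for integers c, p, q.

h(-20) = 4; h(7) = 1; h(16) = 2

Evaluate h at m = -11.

(h(m) − c)(m + q) = p for each data point; the three points give a linear system in c and q, then p follows.
Solving: c = 3, q = 2, p = -18, so h(m) = 3 − 18/(m + 2).
Then h(-11) = 3 − 18/(-9) = 5.

5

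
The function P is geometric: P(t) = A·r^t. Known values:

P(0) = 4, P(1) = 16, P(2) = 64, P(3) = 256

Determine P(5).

Consecutive ratio: 16/4 = 4, and 64/16 = 4, so r = 4.
Then A·4^0 = 4 gives A = 4, and P(t) = 4·4^t.
P(5) = 4·4^5 = 4096.

4096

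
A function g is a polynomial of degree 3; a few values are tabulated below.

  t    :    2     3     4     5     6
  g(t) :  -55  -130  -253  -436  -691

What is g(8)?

First differences: -75, -123, -183, -255. Second differences: -48, -60, -72. Third differences: -12, -12.
Level-3 differences are constant, so g has degree 3.
Fitting a degree-3 polynomial gives g(t) = -2t³ - 6t² - 7t - 1.
Then g(8) = -1465.

-1465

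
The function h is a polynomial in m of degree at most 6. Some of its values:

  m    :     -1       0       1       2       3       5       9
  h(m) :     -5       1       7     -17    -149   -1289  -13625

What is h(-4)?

Write h(m) = am^6 + bm^5 + cm^4 + dm³ + em² + pm + q; the 7 given values yield a linear system in the 7 coefficients.
Solving, the top 2 coefficients vanish, and h(m) = -2m^4 - m³ + 2m² + 7m + 1.
Then h(-4) = -443.

-443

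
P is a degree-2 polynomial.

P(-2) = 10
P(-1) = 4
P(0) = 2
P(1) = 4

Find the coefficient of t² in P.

First differences: -6, -2, 2. Second differences: 4, 4.
Level-2 differences are constant, so P has degree 2.
Fitting a degree-2 polynomial gives P(t) = 2t² + 2.
The coefficient of t² is 2.

2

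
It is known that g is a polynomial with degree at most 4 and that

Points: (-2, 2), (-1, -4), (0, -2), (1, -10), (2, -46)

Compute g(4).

Write g(t) = at^4 + bt³ + ct² + dt + e; the 5 given values yield a linear system in the 5 coefficients.
Solving, the leading coefficient vanishes, and g(t) = -3t³ - 5t² - 2.
Then g(4) = -274.

-274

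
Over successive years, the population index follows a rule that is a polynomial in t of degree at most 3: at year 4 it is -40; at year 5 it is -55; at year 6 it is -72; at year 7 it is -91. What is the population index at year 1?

Write the value at t as s(t).
First differences: -15, -17, -19. Second differences: -2, -2.
Level-2 differences are constant, so s has degree 2.
Fitting a degree-2 polynomial gives s(t) = -t² - 6t.
Then s(1) = -7.

-7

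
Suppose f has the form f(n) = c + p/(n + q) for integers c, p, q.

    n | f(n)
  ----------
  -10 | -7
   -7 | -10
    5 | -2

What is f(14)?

-3

(f(n) − c)(n + q) = p for each data point; the three points give a linear system in c and q, then p follows.
Solving: c = -4, q = 4, p = 18, so f(n) = -4 + 18/(n + 4).
Then f(14) = -4 + 18/18 = -3.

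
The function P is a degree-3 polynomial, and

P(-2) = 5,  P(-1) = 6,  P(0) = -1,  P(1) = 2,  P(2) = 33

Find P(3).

Write P(x) = ax³ + bx² + cx + d; the 5 given values yield a linear system in the 4 coefficients.
Solving, P(x) = 3x³ + 5x² - 5x - 1.
Then P(3) = 110.

110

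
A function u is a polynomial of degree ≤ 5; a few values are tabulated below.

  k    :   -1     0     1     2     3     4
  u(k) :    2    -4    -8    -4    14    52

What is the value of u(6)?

First differences: -6, -4, 4, 18, 38. Second differences: 2, 8, 14, 20. Third differences: 6, 6, 6.
Level-3 differences are constant, so u has degree 3.
Fitting a degree-3 polynomial gives u(k) = k³ + k² - 6k - 4.
Then u(6) = 212.

212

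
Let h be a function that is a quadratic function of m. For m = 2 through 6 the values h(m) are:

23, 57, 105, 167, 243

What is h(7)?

First differences: 34, 48, 62, 76. Second differences: 14, 14, 14.
Level-2 differences are constant, so h has degree 2.
Fitting a degree-2 polynomial gives h(m) = 7m² - m - 3.
Then h(7) = 333.

333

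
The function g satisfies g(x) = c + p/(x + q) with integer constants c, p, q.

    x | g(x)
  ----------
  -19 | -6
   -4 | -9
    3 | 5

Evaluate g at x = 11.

-3

(g(x) − c)(x + q) = p for each data point; the three points give a linear system in c and q, then p follows.
Solving: c = -5, q = -1, p = 20, so g(x) = -5 + 20/(x − 1).
Then g(11) = -5 + 20/10 = -3.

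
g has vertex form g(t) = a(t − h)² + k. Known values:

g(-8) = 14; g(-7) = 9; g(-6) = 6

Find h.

First differences -5, -3; second difference 2 = 2a, so a = 1.
Expanding, the t-coefficient is −2ah = -2h; matching it to the data gives h = -5, and then k = 5.
So g(t) = 1(t + 5)² + 5.
Hence h = -5.

-5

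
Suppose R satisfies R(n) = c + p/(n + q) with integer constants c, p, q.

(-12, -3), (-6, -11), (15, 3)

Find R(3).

7

(R(n) − c)(n + q) = p for each data point; the three points give a linear system in c and q, then p follows.
Solving: c = 1, q = 3, p = 36, so R(n) = 1 + 36/(n + 3).
Then R(3) = 1 + 36/6 = 7.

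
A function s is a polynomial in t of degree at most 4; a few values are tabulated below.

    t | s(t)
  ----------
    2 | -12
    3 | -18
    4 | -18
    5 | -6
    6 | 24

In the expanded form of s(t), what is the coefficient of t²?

First differences: -6, 0, 12, 30. Second differences: 6, 12, 18. Third differences: 6, 6.
Level-3 differences are constant, so s has degree 3.
Fitting a degree-3 polynomial gives s(t) = t³ - 6t² + 5t - 6.
The coefficient of t² is -6.

-6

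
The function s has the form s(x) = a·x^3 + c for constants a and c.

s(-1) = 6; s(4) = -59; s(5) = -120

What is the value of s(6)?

From s(-1) = 6 and s(4) = -59: -1a + c = 6 and 64a + c = -59.
Subtracting: 65a = -65, so a = -1; then c = 6 − (-1)·(-1) = 5.
So s(x) = -1x³ + 5, and s(6) = -211.

-211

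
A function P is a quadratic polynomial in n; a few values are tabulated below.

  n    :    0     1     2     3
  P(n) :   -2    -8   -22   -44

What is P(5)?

-112

Write P(n) = an² + bn + c; the 4 given values yield a linear system in the 3 coefficients.
Solving, P(n) = -4n² - 2n - 2.
Then P(5) = -112.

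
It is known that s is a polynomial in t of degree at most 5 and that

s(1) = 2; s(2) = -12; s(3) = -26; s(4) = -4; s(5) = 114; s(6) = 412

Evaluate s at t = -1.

First differences: -14, -14, 22, 118, 298. Second differences: 0, 36, 96, 180. Third differences: 36, 60, 84. Fourth differences: 24, 24.
Level-4 differences are constant, so s has degree 4.
Fitting a degree-4 polynomial gives s(t) = t^4 - 4t³ - t² + 2t + 4.
Then s(-1) = 6.

6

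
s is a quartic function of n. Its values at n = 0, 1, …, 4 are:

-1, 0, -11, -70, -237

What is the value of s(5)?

Write s(n) = an^4 + bn³ + cn² + dn + e; the 5 given values yield a linear system in the 5 coefficients.
Solving, s(n) = -n^4 + n² + n - 1.
Then s(5) = -596.

-596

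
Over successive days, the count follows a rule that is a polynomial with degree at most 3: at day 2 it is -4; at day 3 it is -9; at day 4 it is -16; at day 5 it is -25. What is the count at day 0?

0

Write the value at n as Q(n).
Write Q(n) = an³ + bn² + cn + d; the 4 given values yield a linear system in the 4 coefficients.
Solving, the leading coefficient vanishes, and Q(n) = -n².
Then Q(0) = 0.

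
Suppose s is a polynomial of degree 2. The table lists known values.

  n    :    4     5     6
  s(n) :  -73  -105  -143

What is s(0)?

Write s(n) = an² + bn + c; the 3 given values yield a linear system in the 3 coefficients.
Solving, s(n) = -3n² - 5n - 5.
The constant term is s(0) = -5.

-5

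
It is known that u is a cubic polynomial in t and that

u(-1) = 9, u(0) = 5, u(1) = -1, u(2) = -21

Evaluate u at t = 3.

Write u(t) = at³ + bt² + ct + d; the 4 given values yield a linear system in the 4 coefficients.
Solving, u(t) = -2t³ - t² - 3t + 5.
Then u(3) = -67.

-67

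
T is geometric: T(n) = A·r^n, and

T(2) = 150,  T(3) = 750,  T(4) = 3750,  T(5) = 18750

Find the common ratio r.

5

Consecutive ratio: 750/150 = 5, and 3750/750 = 5, so r = 5.
Then A·5^2 = 150 gives A = 6, and T(n) = 6·5^n.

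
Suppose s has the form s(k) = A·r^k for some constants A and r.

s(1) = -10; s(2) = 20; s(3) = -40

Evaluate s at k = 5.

-160

Consecutive ratio: 20/(-10) = -2, and -40/20 = -2, so r = -2.
Then A·(-2)^1 = -10 gives A = 5, and s(k) = 5·(-2)^k.
s(5) = 5·(-2)^5 = -160.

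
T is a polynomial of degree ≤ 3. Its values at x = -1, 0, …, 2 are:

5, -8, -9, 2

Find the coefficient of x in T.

First differences: -13, -1, 11. Second differences: 12, 12.
Level-2 differences are constant, so T has degree 2.
Fitting a degree-2 polynomial gives T(x) = 6x² - 7x - 8.
The coefficient of x is -7.

-7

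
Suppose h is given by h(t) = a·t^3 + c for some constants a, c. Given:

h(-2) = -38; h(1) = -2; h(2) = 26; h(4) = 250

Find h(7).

1366

From h(-2) = -38 and h(1) = -2: -8a + c = -38 and 1a + c = -2.
Subtracting: 9a = 36, so a = 4; then c = -38 − 4·(-8) = -6.
So h(t) = 4t³ − 6, and h(7) = 1366.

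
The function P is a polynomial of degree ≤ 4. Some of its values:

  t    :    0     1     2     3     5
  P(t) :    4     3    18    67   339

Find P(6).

598

Write P(t) = at^4 + bt³ + ct² + dt + e; the 5 given values yield a linear system in the 5 coefficients.
Solving, the leading coefficient vanishes, and P(t) = 3t³ - t² - 3t + 4.
Then P(6) = 598.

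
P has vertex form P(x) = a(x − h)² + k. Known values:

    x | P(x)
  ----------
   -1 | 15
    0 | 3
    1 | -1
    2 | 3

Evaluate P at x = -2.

First differences -12, -4, 4; second difference 8 = 2a, so a = 4.
Expanding, the x-coefficient is −2ah = -8h; matching it to the data gives h = 1, and then k = -1.
So P(x) = 4(x − 1)² − 1.
P(-2) = 4·(-3)² − 1 = 35.

35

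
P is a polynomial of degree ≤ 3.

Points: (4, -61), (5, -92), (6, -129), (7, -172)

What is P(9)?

-276

First differences: -31, -37, -43. Second differences: -6, -6.
Level-2 differences are constant, so P has degree 2.
Fitting a degree-2 polynomial gives P(x) = -3x² - 4x + 3.
Then P(9) = -276.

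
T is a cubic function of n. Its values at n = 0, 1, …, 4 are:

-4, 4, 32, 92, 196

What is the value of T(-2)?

First differences: 8, 28, 60, 104. Second differences: 20, 32, 44. Third differences: 12, 12.
Level-3 differences are constant, so T has degree 3.
Fitting a degree-3 polynomial gives T(n) = 2n³ + 4n² + 2n - 4.
Then T(-2) = -8.

-8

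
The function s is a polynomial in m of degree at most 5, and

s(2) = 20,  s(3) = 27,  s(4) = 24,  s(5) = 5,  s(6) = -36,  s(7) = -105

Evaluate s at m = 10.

Write s(m) = am^5 + bm^4 + cm³ + dm² + em + p; the 6 given values yield a linear system in the 6 coefficients.
Solving, the top 2 coefficients vanish, and s(m) = -m³ + 4m² + 6m.
Then s(10) = -540.

-540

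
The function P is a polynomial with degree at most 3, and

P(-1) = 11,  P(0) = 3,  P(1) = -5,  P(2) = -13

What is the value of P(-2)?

19

First differences: -8, -8, -8.
Level-1 differences are constant, so P has degree 1.
Fitting a degree-1 polynomial gives P(x) = -8x + 3.
Then P(-2) = 19.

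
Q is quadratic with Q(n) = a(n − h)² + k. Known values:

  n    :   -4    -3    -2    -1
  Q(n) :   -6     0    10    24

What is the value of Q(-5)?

First differences 6, 10, 14; second difference 4 = 2a, so a = 2.
Expanding, the n-coefficient is −2ah = -4h; matching it to the data gives h = -5, and then k = -8.
So Q(n) = 2(n + 5)² − 8.
Q(-5) = 2·0² − 8 = -8.

-8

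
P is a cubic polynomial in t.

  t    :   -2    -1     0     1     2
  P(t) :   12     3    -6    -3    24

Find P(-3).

9

First differences: -9, -9, 3, 27. Second differences: 0, 12, 24. Third differences: 12, 12.
Level-3 differences are constant, so P has degree 3.
Fitting a degree-3 polynomial gives P(t) = 2t³ + 6t² - 5t - 6.
Then P(-3) = 9.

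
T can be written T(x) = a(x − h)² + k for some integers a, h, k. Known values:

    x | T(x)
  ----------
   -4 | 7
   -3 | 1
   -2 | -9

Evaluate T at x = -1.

First differences -6, -10; second difference -4 = 2a, so a = -2.
Expanding, the x-coefficient is −2ah = 4h; matching it to the data gives h = -5, and then k = 9.
So T(x) = -2(x + 5)² + 9.
T(-1) = -2·4² + 9 = -23.

-23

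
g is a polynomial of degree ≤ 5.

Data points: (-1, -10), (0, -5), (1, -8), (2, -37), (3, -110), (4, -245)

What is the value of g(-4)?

Write g(x) = ax^5 + bx^4 + cx³ + dx² + ex + p; the 6 given values yield a linear system in the 6 coefficients.
Solving, the top 2 coefficients vanish, and g(x) = -3x³ - 4x² + 4x - 5.
Then g(-4) = 107.

107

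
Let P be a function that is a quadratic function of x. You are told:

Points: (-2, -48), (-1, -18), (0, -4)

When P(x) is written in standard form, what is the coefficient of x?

6

Write P(x) = ax² + bx + c; the 3 given values yield a linear system in the 3 coefficients.
Solving, P(x) = -8x² + 6x - 4.
The coefficient of x is 6.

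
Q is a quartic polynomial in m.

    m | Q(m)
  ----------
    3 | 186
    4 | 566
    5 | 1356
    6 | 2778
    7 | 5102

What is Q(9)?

Write Q(m) = am^4 + bm³ + cm² + dm + e; the 5 given values yield a linear system in the 5 coefficients.
Solving, Q(m) = 2m^4 + m³ - m² + 6.
Then Q(9) = 13776.

13776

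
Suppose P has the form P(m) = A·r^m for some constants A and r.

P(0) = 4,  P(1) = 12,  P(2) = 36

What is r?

Consecutive ratio: 12/4 = 3, and 36/12 = 3, so r = 3.
Then A·3^0 = 4 gives A = 4, and P(m) = 4·3^m.

3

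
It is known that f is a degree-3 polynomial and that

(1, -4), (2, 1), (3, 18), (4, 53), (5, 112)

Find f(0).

-3

Write f(n) = an³ + bn² + cn + d; the 5 given values yield a linear system in the 4 coefficients.
Solving, f(n) = n³ - 2n - 3.
Then f(0) = -3.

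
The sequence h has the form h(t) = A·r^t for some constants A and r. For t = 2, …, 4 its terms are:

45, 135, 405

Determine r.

3

Consecutive ratio: 135/45 = 3, and 405/135 = 3, so r = 3.
Then A·3^2 = 45 gives A = 5, and h(t) = 5·3^t.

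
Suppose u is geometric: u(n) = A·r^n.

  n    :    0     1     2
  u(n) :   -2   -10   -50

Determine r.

Consecutive ratio: -10/(-2) = 5, and -50/(-10) = 5, so r = 5.
Then A·5^0 = -2 gives A = -2, and u(n) = -2·5^n.

5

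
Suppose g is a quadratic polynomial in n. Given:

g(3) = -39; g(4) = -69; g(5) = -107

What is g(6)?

-153

Write g(n) = an² + bn + c; the 3 given values yield a linear system in the 3 coefficients.
Solving, g(n) = -4n² - 2n + 3.
Then g(6) = -153.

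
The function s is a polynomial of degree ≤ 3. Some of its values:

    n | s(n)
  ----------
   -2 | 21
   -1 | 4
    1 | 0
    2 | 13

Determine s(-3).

48

Write s(n) = an³ + bn² + cn + d; the 4 given values yield a linear system in the 4 coefficients.
Solving, the leading coefficient vanishes, and s(n) = 5n² - 2n - 3.
Then s(-3) = 48.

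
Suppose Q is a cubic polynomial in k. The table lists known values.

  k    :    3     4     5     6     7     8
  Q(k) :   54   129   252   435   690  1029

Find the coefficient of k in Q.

1

First differences: 75, 123, 183, 255, 339. Second differences: 48, 60, 72, 84. Third differences: 12, 12, 12.
Level-3 differences are constant, so Q has degree 3.
Fitting a degree-3 polynomial gives Q(k) = 2k³ + k - 3.
The coefficient of k is 1.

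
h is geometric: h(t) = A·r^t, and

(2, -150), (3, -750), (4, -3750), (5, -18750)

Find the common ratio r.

5

Consecutive ratio: -750/(-150) = 5, and -3750/(-750) = 5, so r = 5.
Then A·5^2 = -150 gives A = -6, and h(t) = -6·5^t.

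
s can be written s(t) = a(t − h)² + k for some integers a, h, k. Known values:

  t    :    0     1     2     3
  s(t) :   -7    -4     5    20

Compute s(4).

First differences 3, 9, 15; second difference 6 = 2a, so a = 3.
Expanding, the t-coefficient is −2ah = -6h; matching it to the data gives h = 0, and then k = -7.
So s(t) = 3(t + 0)² − 7.
s(4) = 3·4² − 7 = 41.

41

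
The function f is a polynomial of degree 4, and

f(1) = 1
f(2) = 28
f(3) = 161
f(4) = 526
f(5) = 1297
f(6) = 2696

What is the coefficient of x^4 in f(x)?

2

First differences: 27, 133, 365, 771, 1399. Second differences: 106, 232, 406, 628. Third differences: 126, 174, 222. Fourth differences: 48, 48.
Level-4 differences are constant, so f has degree 4.
Fitting a degree-4 polynomial gives f(x) = 2x^4 + x³ - 3x² - x + 2.
The coefficient of x^4 is 2.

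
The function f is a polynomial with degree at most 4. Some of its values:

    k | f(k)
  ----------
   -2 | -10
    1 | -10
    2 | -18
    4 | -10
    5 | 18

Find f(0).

-2

Write f(k) = ak^4 + bk³ + ck² + dk + e; the 5 given values yield a linear system in the 5 coefficients.
Solving, the leading coefficient vanishes, and f(k) = k³ - 3k² - 6k - 2.
Then f(0) = -2.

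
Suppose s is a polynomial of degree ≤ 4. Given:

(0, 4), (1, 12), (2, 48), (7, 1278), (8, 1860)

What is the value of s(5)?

504

Write s(x) = ax^4 + bx³ + cx² + dx + e; the 5 given values yield a linear system in the 5 coefficients.
Solving, the leading coefficient vanishes, and s(x) = 3x³ + 5x² + 4.
Then s(5) = 504.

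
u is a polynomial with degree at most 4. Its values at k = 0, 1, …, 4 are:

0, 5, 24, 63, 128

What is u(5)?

First differences: 5, 19, 39, 65. Second differences: 14, 20, 26. Third differences: 6, 6.
Level-3 differences are constant, so u has degree 3.
Extending the table by one column gives the next first difference 97, so u(5) = 128 + 97 = 225.

225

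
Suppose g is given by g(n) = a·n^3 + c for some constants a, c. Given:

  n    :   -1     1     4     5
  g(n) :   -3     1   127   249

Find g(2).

15

From g(-1) = -3 and g(1) = 1: -1a + c = -3 and 1a + c = 1.
Subtracting: 2a = 4, so a = 2; then c = -3 − 2·(-1) = -1.
So g(n) = 2n³ − 1, and g(2) = 15.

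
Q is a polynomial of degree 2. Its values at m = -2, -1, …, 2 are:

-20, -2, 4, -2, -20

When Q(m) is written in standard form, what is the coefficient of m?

0

First differences: 18, 6, -6, -18. Second differences: -12, -12, -12.
Level-2 differences are constant, so Q has degree 2.
Fitting a degree-2 polynomial gives Q(m) = -6m² + 4.
The coefficient of m is 0.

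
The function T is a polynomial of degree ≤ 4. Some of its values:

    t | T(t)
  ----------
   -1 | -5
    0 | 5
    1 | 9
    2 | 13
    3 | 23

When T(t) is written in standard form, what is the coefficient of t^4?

0

First differences: 10, 4, 4, 10. Second differences: -6, 0, 6. Third differences: 6, 6.
Level-3 differences are constant, so T has degree 3.
Fitting a degree-3 polynomial gives T(t) = t³ - 3t² + 6t + 5.
The coefficient of t^4 is 0.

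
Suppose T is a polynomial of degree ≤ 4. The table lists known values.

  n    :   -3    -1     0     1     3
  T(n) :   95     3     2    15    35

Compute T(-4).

Write T(n) = an^4 + bn³ + cn² + dn + e; the 5 given values yield a linear system in the 5 coefficients.
Solving, the leading coefficient vanishes, and T(n) = -2n³ + 7n² + 8n + 2.
Then T(-4) = 210.

210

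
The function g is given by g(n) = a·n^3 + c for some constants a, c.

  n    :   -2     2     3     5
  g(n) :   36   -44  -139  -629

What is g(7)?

From g(-2) = 36 and g(2) = -44: -8a + c = 36 and 8a + c = -44.
Subtracting: 16a = -80, so a = -5; then c = 36 − (-5)·(-8) = -4.
So g(n) = -5n³ − 4, and g(7) = -1719.

-1719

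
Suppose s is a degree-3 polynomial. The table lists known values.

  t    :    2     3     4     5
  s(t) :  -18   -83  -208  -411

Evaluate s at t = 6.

Write s(t) = at³ + bt² + ct + d; the 4 given values yield a linear system in the 4 coefficients.
Solving, s(t) = -3t³ - 3t² + 7t + 4.
Then s(6) = -710.

-710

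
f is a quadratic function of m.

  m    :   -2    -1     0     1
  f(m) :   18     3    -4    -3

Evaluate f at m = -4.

Write f(m) = am² + bm + c; the 4 given values yield a linear system in the 3 coefficients.
Solving, f(m) = 4m² - 3m - 4.
Then f(-4) = 72.

72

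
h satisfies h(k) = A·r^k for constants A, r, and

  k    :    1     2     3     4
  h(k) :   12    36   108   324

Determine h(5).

Consecutive ratio: 36/12 = 3, and 108/36 = 3, so r = 3.
Then A·3^1 = 12 gives A = 4, and h(k) = 4·3^k.
h(5) = 4·3^5 = 972.

972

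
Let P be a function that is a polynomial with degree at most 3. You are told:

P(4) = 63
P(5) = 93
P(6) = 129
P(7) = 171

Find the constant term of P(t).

3

First differences: 30, 36, 42. Second differences: 6, 6.
Level-2 differences are constant, so P has degree 2.
Fitting a degree-2 polynomial gives P(t) = 3t² + 3t + 3.
The constant term is P(0) = 3.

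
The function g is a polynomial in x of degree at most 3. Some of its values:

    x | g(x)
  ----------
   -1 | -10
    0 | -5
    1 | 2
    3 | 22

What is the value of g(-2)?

-13

Write g(x) = ax³ + bx² + cx + d; the 4 given values yield a linear system in the 4 coefficients.
Solving, the leading coefficient vanishes, and g(x) = x² + 6x - 5.
Then g(-2) = -13.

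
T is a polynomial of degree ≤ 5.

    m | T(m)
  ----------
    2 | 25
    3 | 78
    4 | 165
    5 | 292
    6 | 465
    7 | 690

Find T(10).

1737

First differences: 53, 87, 127, 173, 225. Second differences: 34, 40, 46, 52. Third differences: 6, 6, 6.
Level-3 differences are constant, so T has degree 3.
Fitting a degree-3 polynomial gives T(m) = m³ + 8m² - 6m - 3.
Then T(10) = 1737.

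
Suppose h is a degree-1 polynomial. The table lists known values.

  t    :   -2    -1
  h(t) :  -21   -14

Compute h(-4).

-35

Write h(t) = at + b; the 2 given values yield a linear system in the 2 coefficients.
Solving, h(t) = 7t - 7.
Then h(-4) = -35.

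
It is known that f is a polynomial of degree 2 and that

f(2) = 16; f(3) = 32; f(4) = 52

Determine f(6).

Write f(x) = ax² + bx + c; the 3 given values yield a linear system in the 3 coefficients.
Solving, f(x) = 2x² + 6x - 4.
Then f(6) = 104.

104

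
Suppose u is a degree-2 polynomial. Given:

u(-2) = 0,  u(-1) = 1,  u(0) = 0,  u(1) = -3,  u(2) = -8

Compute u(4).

-24

Write u(x) = ax² + bx + c; the 5 given values yield a linear system in the 3 coefficients.
Solving, u(x) = -x² - 2x.
Then u(4) = -24.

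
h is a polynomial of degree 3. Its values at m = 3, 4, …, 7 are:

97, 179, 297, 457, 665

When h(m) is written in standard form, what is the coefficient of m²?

First differences: 82, 118, 160, 208. Second differences: 36, 42, 48. Third differences: 6, 6.
Level-3 differences are constant, so h has degree 3.
Fitting a degree-3 polynomial gives h(m) = m³ + 6m² + 3m + 7.
The coefficient of m² is 6.

6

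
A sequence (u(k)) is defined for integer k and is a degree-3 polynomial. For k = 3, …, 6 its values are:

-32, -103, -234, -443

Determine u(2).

Write u(k) = ak³ + bk² + ck + d; the 4 given values yield a linear system in the 4 coefficients.
Solving, u(k) = -3k³ + 6k² - 2k + 1.
Then u(2) = -3.

-3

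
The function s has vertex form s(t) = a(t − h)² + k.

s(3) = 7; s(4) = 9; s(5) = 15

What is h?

First differences 2, 6; second difference 4 = 2a, so a = 2.
Expanding, the t-coefficient is −2ah = -4h; matching it to the data gives h = 3, and then k = 7.
So s(t) = 2(t − 3)² + 7.
Hence h = 3.

3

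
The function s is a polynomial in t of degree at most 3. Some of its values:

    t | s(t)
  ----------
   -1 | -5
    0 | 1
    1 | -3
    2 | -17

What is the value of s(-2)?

Write s(t) = at³ + bt² + ct + d; the 4 given values yield a linear system in the 4 coefficients.
Solving, the leading coefficient vanishes, and s(t) = -5t² + t + 1.
Then s(-2) = -21.

-21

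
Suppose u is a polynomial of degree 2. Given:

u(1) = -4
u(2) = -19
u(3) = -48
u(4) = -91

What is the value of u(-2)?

Write u(k) = ak² + bk + c; the 4 given values yield a linear system in the 3 coefficients.
Solving, u(k) = -7k² + 6k - 3.
Then u(-2) = -43.

-43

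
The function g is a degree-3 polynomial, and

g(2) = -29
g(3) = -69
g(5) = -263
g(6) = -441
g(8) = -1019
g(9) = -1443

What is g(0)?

-3

Write g(n) = an³ + bn² + cn + d; the 6 given values yield a linear system in the 4 coefficients.
Solving, g(n) = -2n³ + n² - 7n - 3.
Then g(0) = -3.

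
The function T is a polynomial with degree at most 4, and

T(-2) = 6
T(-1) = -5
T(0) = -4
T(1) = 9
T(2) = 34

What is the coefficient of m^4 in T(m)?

0

First differences: -11, 1, 13, 25. Second differences: 12, 12, 12.
Level-2 differences are constant, so T has degree 2.
Fitting a degree-2 polynomial gives T(m) = 6m² + 7m - 4.
The coefficient of m^4 is 0.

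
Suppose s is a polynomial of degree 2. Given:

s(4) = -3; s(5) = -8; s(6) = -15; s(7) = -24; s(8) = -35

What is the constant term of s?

-3

Write s(m) = am² + bm + c; the 5 given values yield a linear system in the 3 coefficients.
Solving, s(m) = -m² + 4m - 3.
The constant term is s(0) = -3.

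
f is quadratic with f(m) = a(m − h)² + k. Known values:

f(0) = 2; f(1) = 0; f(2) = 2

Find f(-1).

8

First differences -2, 2; second difference 4 = 2a, so a = 2.
Expanding, the m-coefficient is −2ah = -4h; matching it to the data gives h = 1, and then k = 0.
So f(m) = 2(m − 1)² + 0.
f(-1) = 2·(-2)² + 0 = 8.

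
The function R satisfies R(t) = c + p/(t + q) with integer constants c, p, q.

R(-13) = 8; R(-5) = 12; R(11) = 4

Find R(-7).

(R(t) − c)(t + q) = p for each data point; the three points give a linear system in c and q, then p follows.
Solving: c = 6, q = 1, p = -24, so R(t) = 6 − 24/(t + 1).
Then R(-7) = 6 − 24/(-6) = 10.

10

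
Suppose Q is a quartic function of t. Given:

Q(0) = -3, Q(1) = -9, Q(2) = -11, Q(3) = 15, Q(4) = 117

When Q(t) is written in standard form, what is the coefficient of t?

-6

Write Q(t) = at^4 + bt³ + ct² + dt + e; the 5 given values yield a linear system in the 5 coefficients.
Solving, Q(t) = t^4 - 2t³ + t² - 6t - 3.
The coefficient of t is -6.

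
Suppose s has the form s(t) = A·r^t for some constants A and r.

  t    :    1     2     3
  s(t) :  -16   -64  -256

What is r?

4

Consecutive ratio: -64/(-16) = 4, and -256/(-64) = 4, so r = 4.
Then A·4^1 = -16 gives A = -4, and s(t) = -4·4^t.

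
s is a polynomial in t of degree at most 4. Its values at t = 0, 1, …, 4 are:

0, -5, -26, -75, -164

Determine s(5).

First differences: -5, -21, -49, -89. Second differences: -16, -28, -40. Third differences: -12, -12.
Level-3 differences are constant, so s has degree 3.
Fitting a degree-3 polynomial gives s(t) = -2t³ - 2t² - t.
Then s(5) = -305.

-305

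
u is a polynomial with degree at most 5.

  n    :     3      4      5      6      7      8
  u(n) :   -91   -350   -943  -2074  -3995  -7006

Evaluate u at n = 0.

Write u(n) = an^5 + bn^4 + cn³ + dn² + en + p; the 6 given values yield a linear system in the 6 coefficients.
Solving, the leading coefficient vanishes, and u(n) = -2n^4 + 2n³ + 3n² - 4n + 2.
Then u(0) = 2.

2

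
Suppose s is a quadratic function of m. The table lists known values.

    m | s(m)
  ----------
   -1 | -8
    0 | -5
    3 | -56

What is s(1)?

-12

Write s(m) = am² + bm + c; the 3 given values yield a linear system in the 3 coefficients.
Solving, s(m) = -5m² - 2m - 5.
Then s(1) = -12.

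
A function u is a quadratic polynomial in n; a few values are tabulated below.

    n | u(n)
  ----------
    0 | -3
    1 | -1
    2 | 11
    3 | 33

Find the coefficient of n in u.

First differences: 2, 12, 22. Second differences: 10, 10.
Level-2 differences are constant, so u has degree 2.
Fitting a degree-2 polynomial gives u(n) = 5n² - 3n - 3.
The coefficient of n is -3.

-3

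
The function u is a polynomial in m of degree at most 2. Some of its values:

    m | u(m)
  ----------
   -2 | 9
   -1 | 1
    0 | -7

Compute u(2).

First differences: -8, -8.
Level-1 differences are constant, so u has degree 1.
Fitting a degree-1 polynomial gives u(m) = -8m - 7.
Then u(2) = -23.

-23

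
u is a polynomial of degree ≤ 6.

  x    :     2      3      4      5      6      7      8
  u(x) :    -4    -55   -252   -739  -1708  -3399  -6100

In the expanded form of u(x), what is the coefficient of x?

First differences: -51, -197, -487, -969, -1691, -2701. Second differences: -146, -290, -482, -722, -1010. Third differences: -144, -192, -240, -288. Fourth differences: -48, -48, -48.
Level-4 differences are constant, so u has degree 4.
Fitting a degree-4 polynomial gives u(x) = -2x^4 + 4x³ + x² - 2x - 4.
The coefficient of x is -2.

-2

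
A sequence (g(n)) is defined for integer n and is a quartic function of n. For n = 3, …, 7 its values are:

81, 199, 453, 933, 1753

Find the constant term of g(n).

Write g(n) = an^4 + bn³ + cn² + dn + e; the 5 given values yield a linear system in the 5 coefficients.
Solving, g(n) = n^4 - 3n³ + 7n² + 5n + 3.
The constant term is g(0) = 3.

3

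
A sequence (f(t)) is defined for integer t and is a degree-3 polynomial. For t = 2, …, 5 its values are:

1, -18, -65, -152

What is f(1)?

Write f(t) = at³ + bt² + ct + d; the 4 given values yield a linear system in the 4 coefficients.
Solving, f(t) = -2t³ + 4t² - t + 3.
Then f(1) = 4.

4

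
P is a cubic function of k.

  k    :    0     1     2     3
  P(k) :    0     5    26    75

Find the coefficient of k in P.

Write P(k) = ak³ + bk² + ck + d; the 4 given values yield a linear system in the 4 coefficients.
Solving, P(k) = 2k³ + 2k² + k.
The coefficient of k is 1.

1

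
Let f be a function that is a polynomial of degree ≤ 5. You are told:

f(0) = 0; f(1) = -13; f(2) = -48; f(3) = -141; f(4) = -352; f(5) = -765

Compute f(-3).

First differences: -13, -35, -93, -211, -413. Second differences: -22, -58, -118, -202. Third differences: -36, -60, -84. Fourth differences: -24, -24.
Level-4 differences are constant, so f has degree 4.
Fitting a degree-4 polynomial gives f(n) = -n^4 - 4n² - 8n.
Then f(-3) = -93.

-93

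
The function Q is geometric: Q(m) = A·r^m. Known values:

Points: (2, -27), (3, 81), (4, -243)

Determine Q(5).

Consecutive ratio: 81/(-27) = -3, and -243/81 = -3, so r = -3.
Then A·(-3)^2 = -27 gives A = -3, and Q(m) = -3·(-3)^m.
Q(5) = -3·(-3)^5 = 729.

729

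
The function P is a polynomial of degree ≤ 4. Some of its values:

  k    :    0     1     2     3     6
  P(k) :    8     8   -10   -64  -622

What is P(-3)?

Write P(k) = ak^4 + bk³ + ck² + dk + e; the 5 given values yield a linear system in the 5 coefficients.
Solving, the leading coefficient vanishes, and P(k) = -3k³ + 3k + 8.
Then P(-3) = 80.

80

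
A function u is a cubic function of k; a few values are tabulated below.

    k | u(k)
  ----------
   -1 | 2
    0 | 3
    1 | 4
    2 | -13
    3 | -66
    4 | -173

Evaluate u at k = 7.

First differences: 1, 1, -17, -53, -107. Second differences: 0, -18, -36, -54. Third differences: -18, -18, -18.
Level-3 differences are constant, so u has degree 3.
Fitting a degree-3 polynomial gives u(k) = -3k³ + 4k + 3.
Then u(7) = -998.

-998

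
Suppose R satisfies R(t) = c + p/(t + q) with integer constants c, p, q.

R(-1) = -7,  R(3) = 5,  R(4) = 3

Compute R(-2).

(R(t) − c)(t + q) = p for each data point; the three points give a linear system in c and q, then p follows.
Solving: c = -1, q = -1, p = 12, so R(t) = -1 + 12/(t − 1).
Then R(-2) = -1 + 12/(-3) = -5.

-5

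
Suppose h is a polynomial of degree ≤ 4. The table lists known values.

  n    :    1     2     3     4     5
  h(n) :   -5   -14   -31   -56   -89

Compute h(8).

-236

First differences: -9, -17, -25, -33. Second differences: -8, -8, -8.
Level-2 differences are constant, so h has degree 2.
Fitting a degree-2 polynomial gives h(n) = -4n² + 3n - 4.
Then h(8) = -236.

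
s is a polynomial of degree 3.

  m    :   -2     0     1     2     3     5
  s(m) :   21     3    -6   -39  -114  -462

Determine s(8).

-1749

Write s(m) = am³ + bm² + cm + d; the 6 given values yield a linear system in the 4 coefficients.
Solving, s(m) = -3m³ - 3m² - 3m + 3.
Then s(8) = -1749.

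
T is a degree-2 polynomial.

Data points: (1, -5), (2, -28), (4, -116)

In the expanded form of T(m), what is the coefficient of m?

Write T(m) = am² + bm + c; the 3 given values yield a linear system in the 3 coefficients.
Solving, T(m) = -7m² - 2m + 4.
The coefficient of m is -2.

-2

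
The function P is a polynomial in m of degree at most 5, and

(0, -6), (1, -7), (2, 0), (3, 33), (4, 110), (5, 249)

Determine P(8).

First differences: -1, 7, 33, 77, 139. Second differences: 8, 26, 44, 62. Third differences: 18, 18, 18.
Level-3 differences are constant, so P has degree 3.
Fitting a degree-3 polynomial gives P(m) = 3m³ - 5m² + m - 6.
Then P(8) = 1218.

1218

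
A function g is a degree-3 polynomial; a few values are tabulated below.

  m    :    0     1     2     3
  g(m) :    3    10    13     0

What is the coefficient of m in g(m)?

Write g(m) = am³ + bm² + cm + d; the 4 given values yield a linear system in the 4 coefficients.
Solving, g(m) = -2m³ + 4m² + 5m + 3.
The coefficient of m is 5.

5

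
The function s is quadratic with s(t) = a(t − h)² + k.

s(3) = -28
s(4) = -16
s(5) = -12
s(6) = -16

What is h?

5

First differences 12, 4, -4; second difference -8 = 2a, so a = -4.
Expanding, the t-coefficient is −2ah = 8h; matching it to the data gives h = 5, and then k = -12.
So s(t) = -4(t − 5)² − 12.
Hence h = 5.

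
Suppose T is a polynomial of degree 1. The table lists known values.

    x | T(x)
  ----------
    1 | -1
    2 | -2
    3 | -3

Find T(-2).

2

Write T(x) = ax + b; the 3 given values yield a linear system in the 2 coefficients.
Solving, T(x) = -x.
Then T(-2) = 2.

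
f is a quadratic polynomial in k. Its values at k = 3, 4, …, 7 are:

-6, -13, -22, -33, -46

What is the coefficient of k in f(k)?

First differences: -7, -9, -11, -13. Second differences: -2, -2, -2.
Level-2 differences are constant, so f has degree 2.
Fitting a degree-2 polynomial gives f(k) = -k² + 3.
The coefficient of k is 0.

0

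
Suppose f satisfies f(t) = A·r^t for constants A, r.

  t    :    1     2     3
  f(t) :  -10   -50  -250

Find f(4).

-1250

Consecutive ratio: -50/(-10) = 5, and -250/(-50) = 5, so r = 5.
Then A·5^1 = -10 gives A = -2, and f(t) = -2·5^t.
f(4) = -2·5^4 = -1250.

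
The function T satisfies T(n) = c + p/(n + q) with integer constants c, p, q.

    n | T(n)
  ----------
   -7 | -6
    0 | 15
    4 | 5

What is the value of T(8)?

(T(n) − c)(n + q) = p for each data point; the three points give a linear system in c and q, then p follows.
Solving: c = 0, q = 2, p = 30, so T(n) = 30/(n + 2).
Then T(8) = 0 + 30/10 = 3.

3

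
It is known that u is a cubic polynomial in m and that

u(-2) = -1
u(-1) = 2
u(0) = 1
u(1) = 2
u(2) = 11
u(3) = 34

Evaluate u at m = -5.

First differences: 3, -1, 1, 9, 23. Second differences: -4, 2, 8, 14. Third differences: 6, 6, 6.
Level-3 differences are constant, so u has degree 3.
Fitting a degree-3 polynomial gives u(m) = m³ + m² - m + 1.
Then u(-5) = -94.

-94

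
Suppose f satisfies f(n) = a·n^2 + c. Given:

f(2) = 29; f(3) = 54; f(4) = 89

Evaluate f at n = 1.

14

From f(2) = 29 and f(3) = 54: 4a + c = 29 and 9a + c = 54.
Subtracting: 5a = 25, so a = 5; then c = 29 − 5·4 = 9.
So f(n) = 5n² + 9, and f(1) = 14.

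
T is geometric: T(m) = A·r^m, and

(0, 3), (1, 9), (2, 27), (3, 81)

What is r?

Consecutive ratio: 9/3 = 3, and 27/9 = 3, so r = 3.
Then A·3^0 = 3 gives A = 3, and T(m) = 3·3^m.

3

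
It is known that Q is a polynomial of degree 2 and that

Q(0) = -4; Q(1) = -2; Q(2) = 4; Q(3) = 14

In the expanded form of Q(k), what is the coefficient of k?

First differences: 2, 6, 10. Second differences: 4, 4.
Level-2 differences are constant, so Q has degree 2.
Fitting a degree-2 polynomial gives Q(k) = 2k² - 4.
The coefficient of k is 0.

0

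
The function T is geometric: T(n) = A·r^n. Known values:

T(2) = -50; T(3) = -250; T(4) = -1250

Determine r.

Consecutive ratio: -250/(-50) = 5, and -1250/(-250) = 5, so r = 5.
Then A·5^2 = -50 gives A = -2, and T(n) = -2·5^n.

5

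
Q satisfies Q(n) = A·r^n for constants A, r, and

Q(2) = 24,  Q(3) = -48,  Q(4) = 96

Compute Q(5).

-192

Consecutive ratio: -48/24 = -2, and 96/(-48) = -2, so r = -2.
Then A·(-2)^2 = 24 gives A = 6, and Q(n) = 6·(-2)^n.
Q(5) = 6·(-2)^5 = -192.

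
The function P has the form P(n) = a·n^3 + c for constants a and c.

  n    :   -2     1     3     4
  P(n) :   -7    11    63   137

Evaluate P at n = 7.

695

From P(-2) = -7 and P(1) = 11: -8a + c = -7 and 1a + c = 11.
Subtracting: 9a = 18, so a = 2; then c = -7 − 2·(-8) = 9.
So P(n) = 2n³ + 9, and P(7) = 695.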